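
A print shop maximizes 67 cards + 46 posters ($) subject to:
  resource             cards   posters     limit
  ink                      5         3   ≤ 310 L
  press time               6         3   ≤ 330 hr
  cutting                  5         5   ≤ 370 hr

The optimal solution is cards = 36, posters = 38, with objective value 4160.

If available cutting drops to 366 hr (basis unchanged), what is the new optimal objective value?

At the optimum: ink uses 294 of 310 (slack = 16); press time uses 330 of 330 (binding); cutting uses 370 of 370 (binding).
Slack constraints have shadow price 0 (complementary slackness).
The binding rows give the dual system: 6·y_press time + 5·y_cutting = 67 and 3·y_press time + 5·y_cutting = 46.
This yields shadow prices y_press time = 7, y_cutting = 5.
Δz = y_cutting·Δb = 5 × (-4) = -20, so new z* = 4160 − 20 = 4140.

4140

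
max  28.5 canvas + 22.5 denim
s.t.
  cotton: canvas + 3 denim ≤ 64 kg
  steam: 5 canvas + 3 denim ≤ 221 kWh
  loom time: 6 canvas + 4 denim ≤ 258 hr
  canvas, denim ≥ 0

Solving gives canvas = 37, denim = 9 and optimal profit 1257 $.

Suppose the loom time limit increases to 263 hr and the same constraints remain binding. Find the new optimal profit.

1279.5

Check each constraint at x*: cotton 64/64 (tight); steam 212/221 (slack 9); loom time 258/258 (tight).
By complementary slackness, y = 0 for the non-binding constraint.
From A_Bᵀ y = c: 1·y_cotton + 6·y_loom time = 28.5; 3·y_cotton + 4·y_loom time = 22.5.
Solving: y_cotton = 1.5, y_loom time = 4.5.
Δz = y_loom time·Δb = 4.5 × (5) = 22.5, so new z* = 1257 + 22.5 = 1279.5.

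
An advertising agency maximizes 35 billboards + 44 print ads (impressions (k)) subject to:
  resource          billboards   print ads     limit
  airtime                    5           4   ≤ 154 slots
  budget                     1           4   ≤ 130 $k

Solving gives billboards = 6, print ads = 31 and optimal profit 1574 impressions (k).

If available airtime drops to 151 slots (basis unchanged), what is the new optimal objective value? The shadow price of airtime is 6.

1556

Δb = -3, so new z* = 1574 + (6)·(-3) = 1574 − 18 = 1556.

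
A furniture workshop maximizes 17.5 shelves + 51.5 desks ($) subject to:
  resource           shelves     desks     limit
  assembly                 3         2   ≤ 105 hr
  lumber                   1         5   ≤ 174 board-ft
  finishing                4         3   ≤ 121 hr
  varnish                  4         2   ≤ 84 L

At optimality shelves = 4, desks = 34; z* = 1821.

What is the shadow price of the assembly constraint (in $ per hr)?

At the optimum: assembly uses 80 of 105 (slack = 25); lumber uses 174 of 174 (binding); finishing uses 118 of 121 (slack = 3); varnish uses 84 of 84 (binding).
Slack constraints have shadow price 0 (complementary slackness).
The binding rows give the dual system: 1·y_lumber + 4·y_varnish = 17.5 and 5·y_lumber + 2·y_varnish = 51.5.
Solving: y_lumber = 9.5, y_varnish = 2.
Shadow price of assembly = 0.

0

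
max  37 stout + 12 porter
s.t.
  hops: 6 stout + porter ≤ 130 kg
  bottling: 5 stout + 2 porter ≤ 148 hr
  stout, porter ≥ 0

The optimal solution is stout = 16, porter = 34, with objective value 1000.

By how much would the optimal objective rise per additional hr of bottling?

Check each constraint at x*: hops 130/130 (tight); bottling 148/148 (tight).
The binding rows give the dual system: 6·y_hops + 5·y_bottling = 37 and 1·y_hops + 2·y_bottling = 12.
Solving: y_hops = 2, y_bottling = 5.
Shadow price of bottling = 5.

5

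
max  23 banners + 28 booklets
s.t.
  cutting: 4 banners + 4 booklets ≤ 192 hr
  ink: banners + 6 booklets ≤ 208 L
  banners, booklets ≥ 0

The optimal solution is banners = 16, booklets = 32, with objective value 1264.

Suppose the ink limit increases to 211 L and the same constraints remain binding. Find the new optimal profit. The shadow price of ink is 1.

1267

Δb = 3, so new z* = 1264 + (1)·(3) = 1264 + 3 = 1267.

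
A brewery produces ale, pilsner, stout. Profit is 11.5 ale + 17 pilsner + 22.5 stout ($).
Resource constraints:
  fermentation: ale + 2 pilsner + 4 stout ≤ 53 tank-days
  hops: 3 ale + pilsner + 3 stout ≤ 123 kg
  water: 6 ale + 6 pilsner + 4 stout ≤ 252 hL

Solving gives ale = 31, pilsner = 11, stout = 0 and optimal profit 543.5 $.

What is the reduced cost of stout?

At the optimum: fermentation uses 53 of 53 (binding); hops uses 104 of 123 (slack = 19); water uses 252 of 252 (binding).
Slack constraints have shadow price 0 (complementary slackness).
The binding rows give the dual system: 1·y_fermentation + 6·y_water = 11.5 and 2·y_fermentation + 6·y_water = 17.
Solving: y_fermentation = 5.5, y_water = 1.
Reduced cost of stout: c₃ − yᵀa₃ = 22.5 − (5.5·4 + 1·4) = 22.5 − 26 = -3.5.

-3.5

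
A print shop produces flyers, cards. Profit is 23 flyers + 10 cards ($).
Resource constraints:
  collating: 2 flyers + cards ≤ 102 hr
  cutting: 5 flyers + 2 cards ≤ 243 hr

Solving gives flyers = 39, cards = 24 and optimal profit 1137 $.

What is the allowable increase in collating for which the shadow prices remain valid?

Binding constraints: collating, cutting. The basis is B = [[2,1],[5,2]] with det -1.
Per unit increase in collating, x* moves by d = (-2, 5).
The basis stays optimal until flyers reaches 0; allowable increase = 19.5 hr.

19.5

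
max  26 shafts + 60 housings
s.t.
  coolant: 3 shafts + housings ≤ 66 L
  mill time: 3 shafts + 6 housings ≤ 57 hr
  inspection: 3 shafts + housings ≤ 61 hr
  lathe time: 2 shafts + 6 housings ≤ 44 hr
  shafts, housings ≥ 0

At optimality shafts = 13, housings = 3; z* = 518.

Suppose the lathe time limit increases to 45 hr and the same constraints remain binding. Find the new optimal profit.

522

At the optimum: coolant uses 42 of 66 (slack = 24); mill time uses 57 of 57 (binding); inspection uses 42 of 61 (slack = 19); lathe time uses 44 of 44 (binding).
Since coolant, inspection are not tight, their duals are 0.
Dual feasibility on the basic columns requires 3·y_mill time + 2·y_lathe time = 26, 6·y_mill time + 6·y_lathe time = 60.
Solving: y_mill time = 6, y_lathe time = 4.
Δz = y_lathe time·Δb = 4 × (1) = 4, so new z* = 518 + 4 = 522.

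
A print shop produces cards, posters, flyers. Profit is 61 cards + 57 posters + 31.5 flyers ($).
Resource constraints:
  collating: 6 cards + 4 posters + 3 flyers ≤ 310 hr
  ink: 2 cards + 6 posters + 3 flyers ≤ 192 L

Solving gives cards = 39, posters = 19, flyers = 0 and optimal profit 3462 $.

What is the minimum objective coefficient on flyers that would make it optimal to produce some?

Check each constraint at x*: collating 310/310 (tight); ink 192/192 (tight).
The binding rows give the dual system: 6·y_collating + 2·y_ink = 61 and 4·y_collating + 6·y_ink = 57.
Solving: y_collating = 9, y_ink = 3.5.
flyers enters the basis when its profit ≥ yᵀa₃ = 9·3 + 3.5·3 = 37.5.

37.5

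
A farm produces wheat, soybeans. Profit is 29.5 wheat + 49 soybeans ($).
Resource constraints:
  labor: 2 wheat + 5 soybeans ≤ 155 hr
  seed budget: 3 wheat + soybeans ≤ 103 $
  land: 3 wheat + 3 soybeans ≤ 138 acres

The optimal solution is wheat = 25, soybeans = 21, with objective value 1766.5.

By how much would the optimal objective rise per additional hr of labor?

6.5

Binding: labor and land. Non-binding: seed budget (7 unused).
Since seed budget is not tight, its dual is 0.
Dual feasibility on the basic columns requires 2·y_labor + 3·y_land = 29.5, 5·y_labor + 3·y_land = 49.
→ y_labor = 6.5 and y_land = 5.5.
Shadow price of labor = 6.5.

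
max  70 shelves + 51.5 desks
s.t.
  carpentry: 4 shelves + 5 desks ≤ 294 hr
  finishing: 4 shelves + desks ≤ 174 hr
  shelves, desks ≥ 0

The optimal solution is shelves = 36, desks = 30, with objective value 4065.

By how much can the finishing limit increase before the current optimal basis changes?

Binding constraints: carpentry, finishing. The basis is B = [[4,5],[4,1]] with det -16.
Per unit increase in finishing, x* moves by d = (0.3125, -0.25).
The basis stays optimal until desks reaches 0; allowable increase = 120 hr.

120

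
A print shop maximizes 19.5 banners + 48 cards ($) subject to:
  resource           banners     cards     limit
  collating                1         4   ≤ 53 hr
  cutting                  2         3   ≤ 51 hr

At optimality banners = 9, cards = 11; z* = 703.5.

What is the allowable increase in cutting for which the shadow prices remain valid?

55

Binding constraints: collating, cutting. The basis is B = [[1,4],[2,3]] with det -5.
Per unit increase in cutting, x* moves by d = (0.8, -0.2).
The basis stays optimal until cards reaches 0; allowable increase = 55 hr.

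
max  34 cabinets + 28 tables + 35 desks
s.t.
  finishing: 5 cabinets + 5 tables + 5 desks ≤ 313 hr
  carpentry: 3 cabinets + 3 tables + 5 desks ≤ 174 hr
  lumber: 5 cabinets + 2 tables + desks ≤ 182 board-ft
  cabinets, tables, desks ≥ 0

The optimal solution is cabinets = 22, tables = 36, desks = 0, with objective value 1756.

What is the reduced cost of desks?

At the optimum: finishing uses 290 of 313 (slack = 23); carpentry uses 174 of 174 (binding); lumber uses 182 of 182 (binding).
Slack constraints have shadow price 0 (complementary slackness).
The binding rows give the dual system: 3·y_carpentry + 5·y_lumber = 34 and 3·y_carpentry + 2·y_lumber = 28.
→ y_carpentry = 8 and y_lumber = 2.
Reduced cost of desks: c₃ − yᵀa₃ = 35 − (8·5 + 2·1) = 35 − 42 = -7.

-7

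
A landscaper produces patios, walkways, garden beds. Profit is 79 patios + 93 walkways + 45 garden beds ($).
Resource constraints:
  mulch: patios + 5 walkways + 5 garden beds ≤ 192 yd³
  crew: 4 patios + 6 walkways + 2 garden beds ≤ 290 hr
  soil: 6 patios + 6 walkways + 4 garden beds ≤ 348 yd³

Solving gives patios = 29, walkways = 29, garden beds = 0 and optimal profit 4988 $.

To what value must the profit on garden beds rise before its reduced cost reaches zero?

Binding: crew and soil. Non-binding: mulch (18 unused).
Since mulch is not tight, its dual is 0.
From A_Bᵀ y = c: 4·y_crew + 6·y_soil = 79; 6·y_crew + 6·y_soil = 93.
Solving: y_crew = 7, y_soil = 8.5.
garden beds enters the basis when its profit ≥ yᵀa₃ = 7·2 + 8.5·4 = 48.

48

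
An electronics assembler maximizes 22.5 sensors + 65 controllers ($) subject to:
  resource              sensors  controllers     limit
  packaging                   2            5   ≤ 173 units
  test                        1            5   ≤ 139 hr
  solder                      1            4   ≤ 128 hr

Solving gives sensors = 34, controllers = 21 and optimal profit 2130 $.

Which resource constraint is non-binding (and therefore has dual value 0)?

packaging: 173/173 (binding)
test: 139/139 (binding)
solder: 118/128 (slack 10)
By complementary slackness, a constraint with positive slack has shadow price 0 → solder.

solder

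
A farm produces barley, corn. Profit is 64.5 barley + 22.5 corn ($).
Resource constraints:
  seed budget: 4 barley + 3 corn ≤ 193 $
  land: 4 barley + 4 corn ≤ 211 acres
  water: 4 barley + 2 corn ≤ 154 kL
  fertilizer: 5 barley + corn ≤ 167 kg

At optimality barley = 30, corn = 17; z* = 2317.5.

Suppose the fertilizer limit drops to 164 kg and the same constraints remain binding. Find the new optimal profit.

2298

Binding: water and fertilizer. Non-binding: seed budget (22 unused), land (23 unused).
Since seed budget, land are not tight, their duals are 0.
Dual feasibility on the basic columns requires 4·y_water + 5·y_fertilizer = 64.5, 2·y_water + 1·y_fertilizer = 22.5.
This yields shadow prices y_water = 8, y_fertilizer = 6.5.
Δz = y_fertilizer·Δb = 6.5 × (-3) = -19.5, so new z* = 2317.5 − 19.5 = 2298.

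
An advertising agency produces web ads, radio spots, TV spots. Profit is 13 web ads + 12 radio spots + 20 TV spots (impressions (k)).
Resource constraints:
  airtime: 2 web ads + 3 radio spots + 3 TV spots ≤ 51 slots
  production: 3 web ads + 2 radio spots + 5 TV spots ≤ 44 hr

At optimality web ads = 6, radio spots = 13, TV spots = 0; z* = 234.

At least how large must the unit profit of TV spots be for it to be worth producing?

Check each constraint at x*: airtime 51/51 (tight); production 44/44 (tight).
From A_Bᵀ y = c: 2·y_airtime + 3·y_production = 13; 3·y_airtime + 2·y_production = 12.
This yields shadow prices y_airtime = 2, y_production = 3.
TV spots enters the basis when its profit ≥ yᵀa₃ = 2·3 + 3·5 = 21.

21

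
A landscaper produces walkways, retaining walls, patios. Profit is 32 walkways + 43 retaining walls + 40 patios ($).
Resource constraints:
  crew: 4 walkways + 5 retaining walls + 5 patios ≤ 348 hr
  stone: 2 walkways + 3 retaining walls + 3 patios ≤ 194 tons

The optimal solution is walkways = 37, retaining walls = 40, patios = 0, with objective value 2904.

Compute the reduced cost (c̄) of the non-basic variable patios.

Check each constraint at x*: crew 348/348 (tight); stone 194/194 (tight).
From A_Bᵀ y = c: 4·y_crew + 2·y_stone = 32; 5·y_crew + 3·y_stone = 43.
This yields shadow prices y_crew = 5, y_stone = 6.
Reduced cost of patios: c₃ − yᵀa₃ = 40 − (5·5 + 6·3) = 40 − 43 = -3.

-3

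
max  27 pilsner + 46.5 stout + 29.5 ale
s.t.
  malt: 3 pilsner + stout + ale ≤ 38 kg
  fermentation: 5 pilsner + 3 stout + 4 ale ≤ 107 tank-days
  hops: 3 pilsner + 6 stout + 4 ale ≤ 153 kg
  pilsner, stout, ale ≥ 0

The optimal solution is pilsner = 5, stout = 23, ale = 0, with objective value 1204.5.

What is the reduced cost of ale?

Binding: malt and hops. Non-binding: fermentation (13 unused).
By complementary slackness, y = 0 for the non-binding constraint.
Dual feasibility on the basic columns requires 3·y_malt + 3·y_hops = 27, 1·y_malt + 6·y_hops = 46.5.
→ y_malt = 1.5 and y_hops = 7.5.
Reduced cost of ale: c₃ − yᵀa₃ = 29.5 − (1.5·1 + 7.5·4) = 29.5 − 31.5 = -2.

-2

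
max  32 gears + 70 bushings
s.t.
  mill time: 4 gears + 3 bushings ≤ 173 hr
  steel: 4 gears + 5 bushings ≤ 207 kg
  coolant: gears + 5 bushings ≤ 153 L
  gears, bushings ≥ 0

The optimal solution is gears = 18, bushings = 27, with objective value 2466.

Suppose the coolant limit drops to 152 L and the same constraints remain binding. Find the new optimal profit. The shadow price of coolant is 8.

2458

Δb = -1, so new z* = 2466 + (8)·(-1) = 2466 − 8 = 2458.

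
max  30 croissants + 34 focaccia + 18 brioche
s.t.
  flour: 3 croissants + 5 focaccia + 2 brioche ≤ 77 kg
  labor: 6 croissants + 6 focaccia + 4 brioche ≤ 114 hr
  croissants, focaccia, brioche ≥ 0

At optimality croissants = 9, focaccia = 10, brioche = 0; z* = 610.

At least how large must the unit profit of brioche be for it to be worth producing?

Check each constraint at x*: flour 77/77 (tight); labor 114/114 (tight).
The binding rows give the dual system: 3·y_flour + 6·y_labor = 30 and 5·y_flour + 6·y_labor = 34.
This yields shadow prices y_flour = 2, y_labor = 4.
brioche enters the basis when its profit ≥ yᵀa₃ = 2·2 + 4·4 = 20.

20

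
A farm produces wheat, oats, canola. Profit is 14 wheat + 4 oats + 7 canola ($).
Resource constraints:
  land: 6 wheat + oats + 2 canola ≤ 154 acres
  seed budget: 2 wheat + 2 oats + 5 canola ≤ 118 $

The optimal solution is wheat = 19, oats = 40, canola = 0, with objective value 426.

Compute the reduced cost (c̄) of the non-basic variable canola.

-2

Both land and seed budget are binding at x*.
From A_Bᵀ y = c: 6·y_land + 2·y_seed budget = 14; 1·y_land + 2·y_seed budget = 4.
Solving: y_land = 2, y_seed budget = 1.
Reduced cost of canola: c₃ − yᵀa₃ = 7 − (2·2 + 1·5) = 7 − 9 = -2.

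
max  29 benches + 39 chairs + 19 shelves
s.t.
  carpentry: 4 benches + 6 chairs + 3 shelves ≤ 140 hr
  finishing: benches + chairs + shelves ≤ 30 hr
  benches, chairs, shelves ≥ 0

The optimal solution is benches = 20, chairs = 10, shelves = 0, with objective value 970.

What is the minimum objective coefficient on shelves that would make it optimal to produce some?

24

Both carpentry and finishing are binding at x*.
The binding rows give the dual system: 4·y_carpentry + 1·y_finishing = 29 and 6·y_carpentry + 1·y_finishing = 39.
Solving: y_carpentry = 5, y_finishing = 9.
shelves enters the basis when its profit ≥ yᵀa₃ = 5·3 + 9·1 = 24.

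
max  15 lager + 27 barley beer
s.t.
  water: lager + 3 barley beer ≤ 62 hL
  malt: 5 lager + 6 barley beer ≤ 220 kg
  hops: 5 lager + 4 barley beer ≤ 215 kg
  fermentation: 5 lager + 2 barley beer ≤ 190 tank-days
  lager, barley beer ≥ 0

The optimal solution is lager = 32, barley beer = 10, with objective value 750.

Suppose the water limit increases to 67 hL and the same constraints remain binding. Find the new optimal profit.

775

Check each constraint at x*: water 62/62 (tight); malt 220/220 (tight); hops 200/215 (slack 15); fermentation 180/190 (slack 10).
Slack constraints have shadow price 0 (complementary slackness).
The binding rows give the dual system: 1·y_water + 5·y_malt = 15 and 3·y_water + 6·y_malt = 27.
→ y_water = 5 and y_malt = 2.
Δz = y_water·Δb = 5 × (5) = 25, so new z* = 750 + 25 = 775.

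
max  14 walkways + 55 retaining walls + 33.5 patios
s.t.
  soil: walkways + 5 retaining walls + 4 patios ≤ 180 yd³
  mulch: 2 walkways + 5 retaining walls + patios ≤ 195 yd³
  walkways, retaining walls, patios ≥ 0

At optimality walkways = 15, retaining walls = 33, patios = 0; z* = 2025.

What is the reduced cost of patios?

Check each constraint at x*: soil 180/180 (tight); mulch 195/195 (tight).
Dual feasibility on the basic columns requires 1·y_soil + 2·y_mulch = 14, 5·y_soil + 5·y_mulch = 55.
→ y_soil = 8 and y_mulch = 3.
Reduced cost of patios: c₃ − yᵀa₃ = 33.5 − (8·4 + 3·1) = 33.5 − 35 = -1.5.

-1.5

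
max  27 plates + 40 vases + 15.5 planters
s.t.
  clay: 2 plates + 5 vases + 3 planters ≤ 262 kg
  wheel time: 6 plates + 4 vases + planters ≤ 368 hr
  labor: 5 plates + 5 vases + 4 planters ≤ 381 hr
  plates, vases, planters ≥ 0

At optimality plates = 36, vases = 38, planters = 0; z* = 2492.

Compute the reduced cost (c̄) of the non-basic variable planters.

-5

Binding: clay and wheel time. Non-binding: labor (11 unused).
Slack constraints have shadow price 0 (complementary slackness).
The binding rows give the dual system: 2·y_clay + 6·y_wheel time = 27 and 5·y_clay + 4·y_wheel time = 40.
This yields shadow prices y_clay = 6, y_wheel time = 2.5.
Reduced cost of planters: c₃ − yᵀa₃ = 15.5 − (6·3 + 2.5·1) = 15.5 − 20.5 = -5.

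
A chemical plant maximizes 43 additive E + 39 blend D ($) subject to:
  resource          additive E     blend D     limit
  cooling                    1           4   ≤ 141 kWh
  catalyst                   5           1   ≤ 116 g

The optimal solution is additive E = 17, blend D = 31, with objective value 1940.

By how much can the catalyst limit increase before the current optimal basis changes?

589

Binding constraints: cooling, catalyst. The basis is B = [[1,4],[5,1]] with det -19.
Per unit increase in catalyst, x* moves by d = (0.2105, -0.0526).
The basis stays optimal until blend D reaches 0; allowable increase = 589 g.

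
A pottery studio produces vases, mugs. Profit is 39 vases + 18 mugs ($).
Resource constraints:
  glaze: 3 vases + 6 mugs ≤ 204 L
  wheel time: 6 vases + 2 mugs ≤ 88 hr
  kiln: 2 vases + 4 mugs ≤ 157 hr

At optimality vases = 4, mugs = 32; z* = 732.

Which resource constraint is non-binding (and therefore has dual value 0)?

kiln

glaze: 204/204 (binding)
wheel time: 88/88 (binding)
kiln: 136/157 (slack 21)
By complementary slackness, a constraint with positive slack has shadow price 0 → kiln.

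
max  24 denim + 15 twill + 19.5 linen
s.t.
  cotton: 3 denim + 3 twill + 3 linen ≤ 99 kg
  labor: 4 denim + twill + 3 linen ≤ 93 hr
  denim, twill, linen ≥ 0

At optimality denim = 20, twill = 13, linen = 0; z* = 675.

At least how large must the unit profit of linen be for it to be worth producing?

At the optimum: cotton uses 99 of 99 (binding); labor uses 93 of 93 (binding).
Dual feasibility on the basic columns requires 3·y_cotton + 4·y_labor = 24, 3·y_cotton + 1·y_labor = 15.
Solving: y_cotton = 4, y_labor = 3.
linen enters the basis when its profit ≥ yᵀa₃ = 4·3 + 3·3 = 21.

21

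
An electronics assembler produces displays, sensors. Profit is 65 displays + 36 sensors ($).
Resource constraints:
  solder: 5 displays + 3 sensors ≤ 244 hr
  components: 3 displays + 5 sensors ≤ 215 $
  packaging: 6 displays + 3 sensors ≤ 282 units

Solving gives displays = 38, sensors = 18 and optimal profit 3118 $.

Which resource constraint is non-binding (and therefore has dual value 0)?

components

solder: 244/244 (binding)
components: 204/215 (slack 11)
packaging: 282/282 (binding)
By complementary slackness, a constraint with positive slack has shadow price 0 → components.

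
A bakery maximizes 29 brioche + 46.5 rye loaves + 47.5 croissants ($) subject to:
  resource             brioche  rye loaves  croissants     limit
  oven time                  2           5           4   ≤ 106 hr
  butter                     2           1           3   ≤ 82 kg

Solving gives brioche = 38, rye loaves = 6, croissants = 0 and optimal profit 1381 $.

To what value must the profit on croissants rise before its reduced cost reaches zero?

Both oven time and butter are binding at x*.
From A_Bᵀ y = c: 2·y_oven time + 2·y_butter = 29; 5·y_oven time + 1·y_butter = 46.5.
This yields shadow prices y_oven time = 8, y_butter = 6.5.
croissants enters the basis when its profit ≥ yᵀa₃ = 8·4 + 6.5·3 = 51.5.

51.5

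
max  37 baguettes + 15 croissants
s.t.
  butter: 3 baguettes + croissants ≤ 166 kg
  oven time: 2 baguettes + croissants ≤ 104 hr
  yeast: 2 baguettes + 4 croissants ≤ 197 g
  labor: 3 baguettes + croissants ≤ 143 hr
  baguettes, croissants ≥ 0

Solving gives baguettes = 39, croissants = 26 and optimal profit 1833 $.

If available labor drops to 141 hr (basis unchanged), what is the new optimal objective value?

At the optimum: butter uses 143 of 166 (slack = 23); oven time uses 104 of 104 (binding); yeast uses 182 of 197 (slack = 15); labor uses 143 of 143 (binding).
Since butter, yeast are not tight, their duals are 0.
From A_Bᵀ y = c: 2·y_oven time + 3·y_labor = 37; 1·y_oven time + 1·y_labor = 15.
→ y_oven time = 8 and y_labor = 7.
Δz = y_labor·Δb = 7 × (-2) = -14, so new z* = 1833 − 14 = 1819.

1819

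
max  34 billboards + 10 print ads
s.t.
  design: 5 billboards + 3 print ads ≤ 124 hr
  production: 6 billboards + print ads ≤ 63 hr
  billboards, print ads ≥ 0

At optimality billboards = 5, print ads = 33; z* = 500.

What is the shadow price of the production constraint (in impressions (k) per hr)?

At the optimum: design uses 124 of 124 (binding); production uses 63 of 63 (binding).
From A_Bᵀ y = c: 5·y_design + 6·y_production = 34; 3·y_design + 1·y_production = 10.
→ y_design = 2 and y_production = 4.
Shadow price of production = 4.

4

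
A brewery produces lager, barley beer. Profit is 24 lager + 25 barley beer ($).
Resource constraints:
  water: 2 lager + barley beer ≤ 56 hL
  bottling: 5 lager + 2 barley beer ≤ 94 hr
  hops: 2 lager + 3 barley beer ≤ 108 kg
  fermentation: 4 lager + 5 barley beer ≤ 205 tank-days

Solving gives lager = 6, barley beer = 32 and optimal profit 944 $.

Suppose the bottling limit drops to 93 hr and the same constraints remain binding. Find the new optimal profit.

942

At the optimum: water uses 44 of 56 (slack = 12); bottling uses 94 of 94 (binding); hops uses 108 of 108 (binding); fermentation uses 184 of 205 (slack = 21).
Slack constraints have shadow price 0 (complementary slackness).
The binding rows give the dual system: 5·y_bottling + 2·y_hops = 24 and 2·y_bottling + 3·y_hops = 25.
This yields shadow prices y_bottling = 2, y_hops = 7.
Δz = y_bottling·Δb = 2 × (-1) = -2, so new z* = 944 − 2 = 942.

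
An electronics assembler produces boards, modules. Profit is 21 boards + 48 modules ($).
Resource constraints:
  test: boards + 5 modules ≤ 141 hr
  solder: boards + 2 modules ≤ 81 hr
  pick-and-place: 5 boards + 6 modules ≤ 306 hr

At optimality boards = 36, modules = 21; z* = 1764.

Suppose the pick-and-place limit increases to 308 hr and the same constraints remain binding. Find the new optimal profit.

Binding: test and pick-and-place. Non-binding: solder (3 unused).
By complementary slackness, y = 0 for the non-binding constraint.
The binding rows give the dual system: 1·y_test + 5·y_pick-and-place = 21 and 5·y_test + 6·y_pick-and-place = 48.
→ y_test = 6 and y_pick-and-place = 3.
Δz = y_pick-and-place·Δb = 3 × (2) = 6, so new z* = 1764 + 6 = 1770.

1770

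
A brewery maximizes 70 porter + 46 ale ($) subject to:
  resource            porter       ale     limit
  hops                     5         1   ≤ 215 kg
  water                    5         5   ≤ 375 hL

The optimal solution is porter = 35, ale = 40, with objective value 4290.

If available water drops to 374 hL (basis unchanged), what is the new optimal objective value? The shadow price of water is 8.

4282

Δb = -1, so new z* = 4290 + (8)·(-1) = 4290 − 8 = 4282.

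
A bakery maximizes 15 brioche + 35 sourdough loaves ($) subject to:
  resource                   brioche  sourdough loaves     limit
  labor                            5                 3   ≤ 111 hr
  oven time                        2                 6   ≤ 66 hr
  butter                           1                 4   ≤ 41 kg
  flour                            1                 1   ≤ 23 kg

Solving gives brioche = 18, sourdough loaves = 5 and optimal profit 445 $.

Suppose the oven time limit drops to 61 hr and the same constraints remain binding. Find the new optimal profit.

420

At the optimum: labor uses 105 of 111 (slack = 6); oven time uses 66 of 66 (binding); butter uses 38 of 41 (slack = 3); flour uses 23 of 23 (binding).
By complementary slackness, y = 0 for the non-binding constraints.
Dual feasibility on the basic columns requires 2·y_oven time + 1·y_flour = 15, 6·y_oven time + 1·y_flour = 35.
This yields shadow prices y_oven time = 5, y_flour = 5.
Δz = y_oven time·Δb = 5 × (-5) = -25, so new z* = 445 − 25 = 420.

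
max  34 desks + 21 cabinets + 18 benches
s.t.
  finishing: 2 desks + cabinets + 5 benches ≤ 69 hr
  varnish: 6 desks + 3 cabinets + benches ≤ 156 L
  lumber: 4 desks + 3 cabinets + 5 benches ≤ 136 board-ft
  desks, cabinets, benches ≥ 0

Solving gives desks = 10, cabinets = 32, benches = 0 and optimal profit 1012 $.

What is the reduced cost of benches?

-5

Check each constraint at x*: finishing 52/69 (slack 17); varnish 156/156 (tight); lumber 136/136 (tight).
Slack constraints have shadow price 0 (complementary slackness).
From A_Bᵀ y = c: 6·y_varnish + 4·y_lumber = 34; 3·y_varnish + 3·y_lumber = 21.
→ y_varnish = 3 and y_lumber = 4.
Reduced cost of benches: c₃ − yᵀa₃ = 18 − (3·1 + 4·5) = 18 − 23 = -5.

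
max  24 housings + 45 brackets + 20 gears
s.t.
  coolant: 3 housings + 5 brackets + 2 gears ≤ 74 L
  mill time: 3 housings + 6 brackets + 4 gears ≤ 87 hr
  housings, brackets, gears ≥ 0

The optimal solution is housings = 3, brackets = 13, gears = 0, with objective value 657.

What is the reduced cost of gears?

At the optimum: coolant uses 74 of 74 (binding); mill time uses 87 of 87 (binding).
From A_Bᵀ y = c: 3·y_coolant + 3·y_mill time = 24; 5·y_coolant + 6·y_mill time = 45.
→ y_coolant = 3 and y_mill time = 5.
Reduced cost of gears: c₃ − yᵀa₃ = 20 − (3·2 + 5·4) = 20 − 26 = -6.

-6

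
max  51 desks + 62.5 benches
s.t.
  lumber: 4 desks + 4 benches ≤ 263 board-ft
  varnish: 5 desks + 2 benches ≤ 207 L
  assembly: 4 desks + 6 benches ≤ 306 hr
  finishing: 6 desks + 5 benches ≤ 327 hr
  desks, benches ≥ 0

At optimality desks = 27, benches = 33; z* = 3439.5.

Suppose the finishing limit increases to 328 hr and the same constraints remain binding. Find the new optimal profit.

At the optimum: lumber uses 240 of 263 (slack = 23); varnish uses 201 of 207 (slack = 6); assembly uses 306 of 306 (binding); finishing uses 327 of 327 (binding).
Since lumber, varnish are not tight, their duals are 0.
Dual feasibility on the basic columns requires 4·y_assembly + 6·y_finishing = 51, 6·y_assembly + 5·y_finishing = 62.5.
This yields shadow prices y_assembly = 7.5, y_finishing = 3.5.
Δz = y_finishing·Δb = 3.5 × (1) = 3.5, so new z* = 3439.5 + 3.5 = 3443.

3443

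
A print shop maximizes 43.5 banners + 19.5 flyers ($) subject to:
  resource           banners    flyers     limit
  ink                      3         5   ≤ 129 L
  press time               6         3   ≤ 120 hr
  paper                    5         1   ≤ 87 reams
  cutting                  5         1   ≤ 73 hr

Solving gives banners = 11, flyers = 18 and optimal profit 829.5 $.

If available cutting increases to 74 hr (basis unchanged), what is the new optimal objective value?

At the optimum: ink uses 123 of 129 (slack = 6); press time uses 120 of 120 (binding); paper uses 73 of 87 (slack = 14); cutting uses 73 of 73 (binding).
By complementary slackness, y = 0 for the non-binding constraints.
Dual feasibility on the basic columns requires 6·y_press time + 5·y_cutting = 43.5, 3·y_press time + 1·y_cutting = 19.5.
→ y_press time = 6 and y_cutting = 1.5.
Δz = y_cutting·Δb = 1.5 × (1) = 1.5, so new z* = 829.5 + 1.5 = 831.

831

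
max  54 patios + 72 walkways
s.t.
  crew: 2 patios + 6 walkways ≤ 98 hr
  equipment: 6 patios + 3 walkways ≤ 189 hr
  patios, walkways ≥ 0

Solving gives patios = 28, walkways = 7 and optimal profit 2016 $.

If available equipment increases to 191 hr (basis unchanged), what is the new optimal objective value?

Check each constraint at x*: crew 98/98 (tight); equipment 189/189 (tight).
Dual feasibility on the basic columns requires 2·y_crew + 6·y_equipment = 54, 6·y_crew + 3·y_equipment = 72.
→ y_crew = 9 and y_equipment = 6.
Δz = y_equipment·Δb = 6 × (2) = 12, so new z* = 2016 + 12 = 2028.

2028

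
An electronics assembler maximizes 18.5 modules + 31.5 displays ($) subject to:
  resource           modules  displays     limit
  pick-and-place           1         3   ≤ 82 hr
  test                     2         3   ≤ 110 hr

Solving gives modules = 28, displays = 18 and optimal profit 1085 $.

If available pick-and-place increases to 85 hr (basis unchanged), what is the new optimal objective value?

At the optimum: pick-and-place uses 82 of 82 (binding); test uses 110 of 110 (binding).
Dual feasibility on the basic columns requires 1·y_pick-and-place + 2·y_test = 18.5, 3·y_pick-and-place + 3·y_test = 31.5.
→ y_pick-and-place = 2.5 and y_test = 8.
Δz = y_pick-and-place·Δb = 2.5 × (3) = 7.5, so new z* = 1085 + 7.5 = 1092.5.

1092.5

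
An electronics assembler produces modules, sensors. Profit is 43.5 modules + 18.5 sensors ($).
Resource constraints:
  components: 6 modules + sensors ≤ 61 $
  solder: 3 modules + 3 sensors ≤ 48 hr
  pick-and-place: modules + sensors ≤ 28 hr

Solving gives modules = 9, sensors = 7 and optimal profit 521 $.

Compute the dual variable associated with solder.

At the optimum: components uses 61 of 61 (binding); solder uses 48 of 48 (binding); pick-and-place uses 16 of 28 (slack = 12).
Since pick-and-place is not tight, its dual is 0.
From A_Bᵀ y = c: 6·y_components + 3·y_solder = 43.5; 1·y_components + 3·y_solder = 18.5.
This yields shadow prices y_components = 5, y_solder = 4.5.
Shadow price of solder = 4.5.

4.5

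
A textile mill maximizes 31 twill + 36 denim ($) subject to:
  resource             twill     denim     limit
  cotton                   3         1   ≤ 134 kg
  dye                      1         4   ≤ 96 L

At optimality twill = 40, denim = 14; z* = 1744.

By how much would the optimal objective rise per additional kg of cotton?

8

Check each constraint at x*: cotton 134/134 (tight); dye 96/96 (tight).
Dual feasibility on the basic columns requires 3·y_cotton + 1·y_dye = 31, 1·y_cotton + 4·y_dye = 36.
Solving: y_cotton = 8, y_dye = 7.
Shadow price of cotton = 8.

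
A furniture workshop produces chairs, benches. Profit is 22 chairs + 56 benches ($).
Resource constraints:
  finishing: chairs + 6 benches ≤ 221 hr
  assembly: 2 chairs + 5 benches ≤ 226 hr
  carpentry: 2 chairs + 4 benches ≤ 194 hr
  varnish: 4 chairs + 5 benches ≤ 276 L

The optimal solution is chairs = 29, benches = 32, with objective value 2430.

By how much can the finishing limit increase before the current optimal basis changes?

Binding constraints: finishing, varnish. The basis is B = [[1,6],[4,5]] with det -19.
Per unit increase in finishing, x* moves by d = (-0.2632, 0.2105).
The basis stays optimal until assembly becomes binding; allowable increase = 15.2 hr.

15.2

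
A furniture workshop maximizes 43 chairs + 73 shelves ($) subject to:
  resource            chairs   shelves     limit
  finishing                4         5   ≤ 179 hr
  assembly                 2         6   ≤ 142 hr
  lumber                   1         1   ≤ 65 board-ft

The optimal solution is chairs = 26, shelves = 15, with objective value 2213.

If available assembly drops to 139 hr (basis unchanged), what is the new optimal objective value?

At the optimum: finishing uses 179 of 179 (binding); assembly uses 142 of 142 (binding); lumber uses 41 of 65 (slack = 24).
Since lumber is not tight, its dual is 0.
The binding rows give the dual system: 4·y_finishing + 2·y_assembly = 43 and 5·y_finishing + 6·y_assembly = 73.
Solving: y_finishing = 8, y_assembly = 5.5.
Δz = y_assembly·Δb = 5.5 × (-3) = -16.5, so new z* = 2213 − 16.5 = 2196.5.

2196.5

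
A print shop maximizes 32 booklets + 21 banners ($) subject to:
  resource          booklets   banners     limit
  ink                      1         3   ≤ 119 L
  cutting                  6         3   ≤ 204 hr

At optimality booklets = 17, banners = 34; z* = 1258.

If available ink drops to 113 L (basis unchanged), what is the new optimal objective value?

At the optimum: ink uses 119 of 119 (binding); cutting uses 204 of 204 (binding).
From A_Bᵀ y = c: 1·y_ink + 6·y_cutting = 32; 3·y_ink + 3·y_cutting = 21.
This yields shadow prices y_ink = 2, y_cutting = 5.
Δz = y_ink·Δb = 2 × (-6) = -12, so new z* = 1258 − 12 = 1246.

1246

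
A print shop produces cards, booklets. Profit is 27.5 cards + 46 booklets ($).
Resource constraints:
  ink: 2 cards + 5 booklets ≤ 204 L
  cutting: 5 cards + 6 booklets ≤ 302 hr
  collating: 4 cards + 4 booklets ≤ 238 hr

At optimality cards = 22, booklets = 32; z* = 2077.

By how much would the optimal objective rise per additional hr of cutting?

Check each constraint at x*: ink 204/204 (tight); cutting 302/302 (tight); collating 216/238 (slack 22).
Since collating is not tight, its dual is 0.
From A_Bᵀ y = c: 2·y_ink + 5·y_cutting = 27.5; 5·y_ink + 6·y_cutting = 46.
This yields shadow prices y_ink = 5, y_cutting = 3.5.
Shadow price of cutting = 3.5.

3.5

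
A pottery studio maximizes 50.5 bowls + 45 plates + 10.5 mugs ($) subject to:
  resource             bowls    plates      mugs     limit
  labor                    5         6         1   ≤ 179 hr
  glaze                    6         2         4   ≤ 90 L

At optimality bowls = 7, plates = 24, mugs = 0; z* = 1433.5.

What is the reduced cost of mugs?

-8

Both labor and glaze are binding at x*.
From A_Bᵀ y = c: 5·y_labor + 6·y_glaze = 50.5; 6·y_labor + 2·y_glaze = 45.
Solving: y_labor = 6.5, y_glaze = 3.
Reduced cost of mugs: c₃ − yᵀa₃ = 10.5 − (6.5·1 + 3·4) = 10.5 − 18.5 = -8.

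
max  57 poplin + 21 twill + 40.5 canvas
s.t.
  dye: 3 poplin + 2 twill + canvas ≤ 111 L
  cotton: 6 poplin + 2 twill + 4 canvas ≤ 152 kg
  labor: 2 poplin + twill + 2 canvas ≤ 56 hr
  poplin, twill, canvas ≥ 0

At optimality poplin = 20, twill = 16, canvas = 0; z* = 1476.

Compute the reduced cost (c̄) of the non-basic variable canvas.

At the optimum: dye uses 92 of 111 (slack = 19); cotton uses 152 of 152 (binding); labor uses 56 of 56 (binding).
By complementary slackness, y = 0 for the non-binding constraint.
Dual feasibility on the basic columns requires 6·y_cotton + 2·y_labor = 57, 2·y_cotton + 1·y_labor = 21.
→ y_cotton = 7.5 and y_labor = 6.
Reduced cost of canvas: c₃ − yᵀa₃ = 40.5 − (7.5·4 + 6·2) = 40.5 − 42 = -1.5.

-1.5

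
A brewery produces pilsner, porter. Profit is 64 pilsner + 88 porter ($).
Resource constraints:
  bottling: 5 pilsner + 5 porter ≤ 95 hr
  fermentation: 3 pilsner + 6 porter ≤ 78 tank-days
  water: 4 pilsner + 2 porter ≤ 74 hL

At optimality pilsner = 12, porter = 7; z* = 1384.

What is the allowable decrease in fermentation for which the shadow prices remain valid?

18

Binding constraints: bottling, fermentation. The basis is B = [[5,5],[3,6]] with det 15.
Per unit decrease in fermentation, x* moves by d = (0.3333, -0.3333).
The basis stays optimal until water becomes binding; allowable decrease = 18 tank-days.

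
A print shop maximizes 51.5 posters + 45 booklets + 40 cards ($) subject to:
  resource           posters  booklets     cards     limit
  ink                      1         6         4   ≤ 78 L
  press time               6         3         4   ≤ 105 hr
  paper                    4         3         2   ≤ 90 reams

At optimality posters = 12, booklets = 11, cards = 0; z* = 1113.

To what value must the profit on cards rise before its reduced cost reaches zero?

Binding: ink and press time. Non-binding: paper (9 unused).
Since paper is not tight, its dual is 0.
From A_Bᵀ y = c: 1·y_ink + 6·y_press time = 51.5; 6·y_ink + 3·y_press time = 45.
Solving: y_ink = 3.5, y_press time = 8.
cards enters the basis when its profit ≥ yᵀa₃ = 3.5·4 + 8·4 = 46.

46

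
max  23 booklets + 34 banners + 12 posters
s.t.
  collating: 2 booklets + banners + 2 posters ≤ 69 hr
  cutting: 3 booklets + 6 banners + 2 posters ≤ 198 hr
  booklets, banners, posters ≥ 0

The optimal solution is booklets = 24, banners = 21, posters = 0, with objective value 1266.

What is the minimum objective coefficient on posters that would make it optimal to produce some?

18

Check each constraint at x*: collating 69/69 (tight); cutting 198/198 (tight).
From A_Bᵀ y = c: 2·y_collating + 3·y_cutting = 23; 1·y_collating + 6·y_cutting = 34.
Solving: y_collating = 4, y_cutting = 5.
posters enters the basis when its profit ≥ yᵀa₃ = 4·2 + 5·2 = 18.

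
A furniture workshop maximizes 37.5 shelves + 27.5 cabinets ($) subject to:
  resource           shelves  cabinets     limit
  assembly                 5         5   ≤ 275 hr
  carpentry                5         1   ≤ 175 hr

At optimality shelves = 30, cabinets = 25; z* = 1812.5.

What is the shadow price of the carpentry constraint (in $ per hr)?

At the optimum: assembly uses 275 of 275 (binding); carpentry uses 175 of 175 (binding).
From A_Bᵀ y = c: 5·y_assembly + 5·y_carpentry = 37.5; 5·y_assembly + 1·y_carpentry = 27.5.
This yields shadow prices y_assembly = 5, y_carpentry = 2.5.
Shadow price of carpentry = 2.5.

2.5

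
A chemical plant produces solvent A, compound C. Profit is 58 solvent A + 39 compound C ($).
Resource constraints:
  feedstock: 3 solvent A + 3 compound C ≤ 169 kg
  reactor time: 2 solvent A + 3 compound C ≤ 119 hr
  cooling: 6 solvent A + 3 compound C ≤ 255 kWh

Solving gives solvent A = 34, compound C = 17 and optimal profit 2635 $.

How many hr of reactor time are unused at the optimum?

0

reactor time used = 2·34 + 3·17 = 119; slack = 119 − 119 = 0.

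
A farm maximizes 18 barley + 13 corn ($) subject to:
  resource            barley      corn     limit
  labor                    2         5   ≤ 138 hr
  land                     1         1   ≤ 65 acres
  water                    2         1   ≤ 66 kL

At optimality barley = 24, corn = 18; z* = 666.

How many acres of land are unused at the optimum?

land used = 1·24 + 1·18 = 42; slack = 65 − 42 = 23.

23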